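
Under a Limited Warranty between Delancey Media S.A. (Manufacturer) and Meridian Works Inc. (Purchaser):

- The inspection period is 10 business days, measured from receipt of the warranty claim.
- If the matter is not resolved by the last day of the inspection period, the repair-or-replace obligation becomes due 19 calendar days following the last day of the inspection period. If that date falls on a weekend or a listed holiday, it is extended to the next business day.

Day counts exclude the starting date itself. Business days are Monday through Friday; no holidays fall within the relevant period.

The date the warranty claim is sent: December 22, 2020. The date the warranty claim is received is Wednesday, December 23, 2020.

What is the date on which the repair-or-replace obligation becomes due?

January 25, 2021

From Wednesday, December 23, 2020, 10 business days (Dec 24, Dec 25, Dec 28, Dec 29, Dec 30, Dec 31, Jan 1, Jan 4, Jan 5, Jan 6, skipping weekends) brings us to Wednesday, January 6, 2021, which is the last day of the inspection period.
The date on which the repair-or-replace obligation becomes due: 19 calendar days after January 6, 2021 is January 25, 2021. January 25, 2021 is a Monday, so no roll-forward applies.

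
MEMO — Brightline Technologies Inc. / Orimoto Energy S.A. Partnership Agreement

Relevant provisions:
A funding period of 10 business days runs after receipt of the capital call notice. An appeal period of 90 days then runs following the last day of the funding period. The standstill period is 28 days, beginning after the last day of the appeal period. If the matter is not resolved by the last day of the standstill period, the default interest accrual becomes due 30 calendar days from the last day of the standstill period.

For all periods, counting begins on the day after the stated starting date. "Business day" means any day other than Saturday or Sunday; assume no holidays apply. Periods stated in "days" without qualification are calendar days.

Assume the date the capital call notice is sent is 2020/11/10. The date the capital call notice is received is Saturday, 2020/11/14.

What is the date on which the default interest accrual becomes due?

2021/04/24

The last day of the funding period: counting 10 business days from Saturday, 2020/11/14 (Nov 16, Nov 17, Nov 18, Nov 19, Nov 20, Nov 23, Nov 24, Nov 25, Nov 26, Nov 27, skipping weekends) reaches Friday, 2020/11/27.
Adding 90 calendar days to 2020/11/27 gives 2021/02/25, which is the last day of the appeal period.
The last day of the standstill period: 28 calendar days after 2021/02/25 is 2021/03/25.
The date on which the default interest accrual becomes due: 30 calendar days after 2021/03/25 is 2021/04/24.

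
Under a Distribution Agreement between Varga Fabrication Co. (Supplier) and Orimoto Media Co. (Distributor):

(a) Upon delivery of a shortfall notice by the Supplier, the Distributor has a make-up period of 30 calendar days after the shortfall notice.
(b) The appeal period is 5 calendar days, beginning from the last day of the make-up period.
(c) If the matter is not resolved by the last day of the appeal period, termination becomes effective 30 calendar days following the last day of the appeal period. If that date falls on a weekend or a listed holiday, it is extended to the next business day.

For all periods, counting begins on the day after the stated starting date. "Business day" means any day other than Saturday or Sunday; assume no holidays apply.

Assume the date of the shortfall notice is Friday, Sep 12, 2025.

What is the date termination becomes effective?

The last day of the make-up period: Sep 12, 2025 + 30 days = Oct 12, 2025.
The last day of the appeal period: 5 calendar days after Oct 12, 2025 is Oct 17, 2025.
The date termination becomes effective: 30 calendar days after Oct 17, 2025 is Nov 16, 2025. That falls on a Sunday, so it rolls to the next business day, Monday, Nov 17, 2025.

Nov 17, 2025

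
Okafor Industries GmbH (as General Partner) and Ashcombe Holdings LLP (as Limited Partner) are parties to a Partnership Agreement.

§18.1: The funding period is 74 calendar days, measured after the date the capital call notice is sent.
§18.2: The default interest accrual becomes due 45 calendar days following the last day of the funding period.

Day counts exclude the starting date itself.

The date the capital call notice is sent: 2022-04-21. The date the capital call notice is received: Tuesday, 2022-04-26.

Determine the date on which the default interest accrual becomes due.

2022-08-18

The last day of the funding period: 2022-04-21 + 74 days = 2022-07-04.
The date on which the default interest accrual becomes due: 45 calendar days after 2022-07-04 is 2022-08-18.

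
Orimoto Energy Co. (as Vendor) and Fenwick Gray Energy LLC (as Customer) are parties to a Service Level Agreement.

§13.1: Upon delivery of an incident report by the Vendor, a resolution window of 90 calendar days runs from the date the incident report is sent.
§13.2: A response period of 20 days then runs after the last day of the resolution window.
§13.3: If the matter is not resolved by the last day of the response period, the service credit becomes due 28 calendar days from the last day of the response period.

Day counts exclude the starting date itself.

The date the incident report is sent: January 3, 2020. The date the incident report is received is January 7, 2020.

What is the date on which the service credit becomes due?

The last day of the resolution window: January 3, 2020 + 90 days = April 2, 2020.
The last day of the response period: April 2, 2020 + 20 days = April 22, 2020.
The date on which the service credit becomes due: April 22, 2020 + 28 days = May 20, 2020.

May 20, 2020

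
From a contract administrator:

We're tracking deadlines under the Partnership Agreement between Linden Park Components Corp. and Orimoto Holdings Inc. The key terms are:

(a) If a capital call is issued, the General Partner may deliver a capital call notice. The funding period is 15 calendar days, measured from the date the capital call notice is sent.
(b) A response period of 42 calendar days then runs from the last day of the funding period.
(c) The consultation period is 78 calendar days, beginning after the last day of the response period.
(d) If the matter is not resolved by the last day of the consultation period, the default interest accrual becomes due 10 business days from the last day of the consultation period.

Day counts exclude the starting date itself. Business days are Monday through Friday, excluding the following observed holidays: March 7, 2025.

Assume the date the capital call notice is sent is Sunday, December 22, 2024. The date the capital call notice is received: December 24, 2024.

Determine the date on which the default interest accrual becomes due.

The last day of the funding period: December 22, 2024 + 15 days = January 6, 2025.
The last day of the response period: 42 calendar days after January 6, 2025 is February 17, 2025.
The last day of the consultation period: 78 calendar days after February 17, 2025 is May 6, 2025.
From Tuesday, May 6, 2025, 10 business days (May 7, May 8, May 9, May 12, May 13, May 14, May 15, May 16, May 19, May 20, skipping weekends) brings us to Tuesday, May 20, 2025, which is the date on which the default interest accrual becomes due.

May 20, 2025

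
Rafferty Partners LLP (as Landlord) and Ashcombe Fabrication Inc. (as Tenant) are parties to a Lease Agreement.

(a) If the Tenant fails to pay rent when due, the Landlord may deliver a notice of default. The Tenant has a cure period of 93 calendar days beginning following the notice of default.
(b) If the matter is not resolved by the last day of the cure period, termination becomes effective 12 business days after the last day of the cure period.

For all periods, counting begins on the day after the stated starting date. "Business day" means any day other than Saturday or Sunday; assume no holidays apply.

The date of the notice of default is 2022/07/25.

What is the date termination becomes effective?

Adding 93 calendar days to 2022/07/25 gives 2022/10/26, which is the last day of the cure period.
The date termination becomes effective: 12 business days after Wednesday, 2022/10/26, skipping weekends — Oct 27, Oct 28, Oct 31, Nov 1, …, Nov 9, Nov 10, Nov 11 — lands on Friday, 2022/11/11.

2022/11/11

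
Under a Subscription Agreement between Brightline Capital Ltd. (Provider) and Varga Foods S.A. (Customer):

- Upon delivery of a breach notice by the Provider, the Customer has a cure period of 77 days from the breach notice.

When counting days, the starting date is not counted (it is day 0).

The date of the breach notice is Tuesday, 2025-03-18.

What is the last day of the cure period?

2025-06-03

The last day of the cure period: 77 calendar days after 2025-03-18 is 2025-06-03.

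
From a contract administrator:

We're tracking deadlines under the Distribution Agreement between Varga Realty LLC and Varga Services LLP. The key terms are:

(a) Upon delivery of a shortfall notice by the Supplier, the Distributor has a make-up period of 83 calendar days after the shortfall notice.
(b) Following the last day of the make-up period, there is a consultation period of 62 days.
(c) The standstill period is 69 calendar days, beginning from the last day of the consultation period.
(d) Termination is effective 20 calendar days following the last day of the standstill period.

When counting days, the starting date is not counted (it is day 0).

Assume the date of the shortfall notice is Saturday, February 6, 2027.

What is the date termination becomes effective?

September 28, 2027

The last day of the make-up period: February 6, 2027 + 83 days = April 30, 2027.
The last day of the consultation period: 62 calendar days after April 30, 2027 is July 1, 2027.
The last day of the standstill period: July 1, 2027 + 69 days = September 8, 2027.
Adding 20 calendar days to September 8, 2027 gives September 28, 2027, which is the date termination becomes effective.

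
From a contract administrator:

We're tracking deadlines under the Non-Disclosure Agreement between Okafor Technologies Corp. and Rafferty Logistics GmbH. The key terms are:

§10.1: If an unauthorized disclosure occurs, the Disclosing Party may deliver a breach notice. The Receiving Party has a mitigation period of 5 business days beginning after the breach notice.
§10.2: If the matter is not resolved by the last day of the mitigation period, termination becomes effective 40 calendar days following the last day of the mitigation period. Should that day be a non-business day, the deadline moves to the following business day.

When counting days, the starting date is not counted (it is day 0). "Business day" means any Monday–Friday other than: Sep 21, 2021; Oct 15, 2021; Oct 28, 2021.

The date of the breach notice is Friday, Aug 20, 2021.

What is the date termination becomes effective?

Oct 6, 2021

The last day of the mitigation period: 5 business days after Friday, Aug 20, 2021, skipping weekends — Aug 23, Aug 24, Aug 25, Aug 26, Aug 27 — lands on Friday, Aug 27, 2021.
The date termination becomes effective: 40 calendar days after Aug 27, 2021 is Oct 6, 2021. Oct 6, 2021 is a Wednesday and is not a listed holiday, so no roll-forward applies.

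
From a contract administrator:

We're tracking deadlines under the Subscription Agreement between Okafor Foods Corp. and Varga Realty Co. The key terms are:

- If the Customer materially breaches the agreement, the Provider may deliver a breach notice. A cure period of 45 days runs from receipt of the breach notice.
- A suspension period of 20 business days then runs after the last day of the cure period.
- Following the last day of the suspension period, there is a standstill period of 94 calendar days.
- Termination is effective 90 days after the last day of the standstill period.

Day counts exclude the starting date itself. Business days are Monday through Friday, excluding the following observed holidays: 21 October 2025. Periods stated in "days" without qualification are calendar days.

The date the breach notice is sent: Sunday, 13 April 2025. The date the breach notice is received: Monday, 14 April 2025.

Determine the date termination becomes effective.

27 December 2025

The last day of the cure period: 45 calendar days after 14 April 2025 is 29 May 2025.
The last day of the suspension period: counting 20 business days from Thursday, 29 May 2025 (May 30, Jun 2, Jun 3, Jun 4, …, Jun 24, Jun 25, Jun 26, skipping weekends) reaches Thursday, 26 June 2025.
Adding 94 calendar days to 26 June 2025 gives 28 September 2025, which is the last day of the standstill period.
The date termination becomes effective: 90 calendar days after 28 September 2025 is 27 December 2025.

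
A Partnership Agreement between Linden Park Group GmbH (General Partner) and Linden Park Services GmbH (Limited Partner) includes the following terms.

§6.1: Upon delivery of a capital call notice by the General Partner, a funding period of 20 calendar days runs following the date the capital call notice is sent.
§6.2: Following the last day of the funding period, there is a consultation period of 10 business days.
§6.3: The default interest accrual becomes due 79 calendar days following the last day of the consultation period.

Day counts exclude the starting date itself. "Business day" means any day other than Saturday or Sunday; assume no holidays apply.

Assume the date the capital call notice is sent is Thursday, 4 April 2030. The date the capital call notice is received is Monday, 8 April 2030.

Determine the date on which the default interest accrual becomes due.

26 July 2030

Adding 20 calendar days to 4 April 2030 gives 24 April 2030, which is the last day of the funding period.
The last day of the consultation period: 10 business days after Wednesday, 24 April 2030, skipping weekends — Apr 25, Apr 26, Apr 29, Apr 30, May 1, May 2, May 3, May 6, May 7, May 8 — lands on Wednesday, 8 May 2030.
The date on which the default interest accrual becomes due: 79 calendar days after 8 May 2030 is 26 July 2030.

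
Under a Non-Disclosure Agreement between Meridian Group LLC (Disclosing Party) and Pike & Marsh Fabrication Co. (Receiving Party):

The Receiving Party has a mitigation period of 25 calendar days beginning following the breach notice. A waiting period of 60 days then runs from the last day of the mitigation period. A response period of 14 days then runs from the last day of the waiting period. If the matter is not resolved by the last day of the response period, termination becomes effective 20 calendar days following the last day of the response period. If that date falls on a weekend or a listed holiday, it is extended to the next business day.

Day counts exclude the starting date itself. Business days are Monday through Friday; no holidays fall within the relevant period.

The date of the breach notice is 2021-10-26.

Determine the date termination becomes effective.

The last day of the mitigation period: 2021-10-26 + 25 days = 2021-11-20.
Adding 60 calendar days to 2021-11-20 gives 2022-01-19, which is the last day of the waiting period.
The last day of the response period: 2022-01-19 + 14 days = 2022-02-02.
The date termination becomes effective: 2022-02-02 + 20 days = 2022-02-22. 2022-02-22 is a Tuesday, so no roll-forward applies.

2022-02-22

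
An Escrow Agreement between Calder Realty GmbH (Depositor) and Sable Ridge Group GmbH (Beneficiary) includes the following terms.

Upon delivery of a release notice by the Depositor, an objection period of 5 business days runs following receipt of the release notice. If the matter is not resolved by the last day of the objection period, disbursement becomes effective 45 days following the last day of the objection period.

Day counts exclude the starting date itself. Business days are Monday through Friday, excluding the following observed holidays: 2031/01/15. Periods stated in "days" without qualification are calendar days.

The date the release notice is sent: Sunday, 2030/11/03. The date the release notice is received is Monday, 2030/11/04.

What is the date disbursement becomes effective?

The last day of the objection period: 5 business days after Monday, 2030/11/04, skipping weekends — Nov 5, Nov 6, Nov 7, Nov 8, Nov 11 — lands on Monday, 2030/11/11.
The date disbursement becomes effective: 2030/11/11 + 45 days = 2030/12/26.

2030/12/26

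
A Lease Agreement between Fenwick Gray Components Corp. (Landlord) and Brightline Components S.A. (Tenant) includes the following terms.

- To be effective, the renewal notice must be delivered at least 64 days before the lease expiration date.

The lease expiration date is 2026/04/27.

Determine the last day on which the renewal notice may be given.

2026/02/22

Counting back 64 calendar days from 2026/04/27 gives 2026/02/22.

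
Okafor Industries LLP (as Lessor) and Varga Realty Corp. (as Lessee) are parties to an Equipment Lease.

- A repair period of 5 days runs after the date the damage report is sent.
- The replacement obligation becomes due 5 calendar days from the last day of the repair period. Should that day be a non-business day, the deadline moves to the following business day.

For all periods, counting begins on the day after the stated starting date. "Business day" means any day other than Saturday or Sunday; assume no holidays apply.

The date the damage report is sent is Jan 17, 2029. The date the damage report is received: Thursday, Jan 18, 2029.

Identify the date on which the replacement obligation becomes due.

Jan 29, 2029

The last day of the repair period: Jan 17, 2029 + 5 days = Jan 22, 2029.
The date on which the replacement obligation becomes due: Jan 22, 2029 + 5 days = Jan 27, 2029. That falls on a Saturday, so it rolls to the next business day, Monday, Jan 29, 2029.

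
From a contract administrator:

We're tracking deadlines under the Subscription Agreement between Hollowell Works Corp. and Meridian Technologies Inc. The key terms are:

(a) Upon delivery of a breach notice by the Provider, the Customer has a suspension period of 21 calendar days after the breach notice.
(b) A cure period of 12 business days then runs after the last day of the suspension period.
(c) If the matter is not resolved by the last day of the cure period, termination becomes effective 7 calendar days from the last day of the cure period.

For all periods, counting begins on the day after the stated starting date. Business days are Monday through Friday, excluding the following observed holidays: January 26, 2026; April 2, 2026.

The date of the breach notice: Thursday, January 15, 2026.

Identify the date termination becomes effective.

The last day of the suspension period: January 15, 2026 + 21 days = February 5, 2026.
The last day of the cure period: counting 12 business days from Thursday, February 5, 2026 (Feb 6, Feb 9, Feb 10, Feb 11, …, Feb 19, Feb 20, Feb 23, skipping weekends) reaches Monday, February 23, 2026.
Adding 7 calendar days to February 23, 2026 gives March 2, 2026, which is the date termination becomes effective.

March 2, 2026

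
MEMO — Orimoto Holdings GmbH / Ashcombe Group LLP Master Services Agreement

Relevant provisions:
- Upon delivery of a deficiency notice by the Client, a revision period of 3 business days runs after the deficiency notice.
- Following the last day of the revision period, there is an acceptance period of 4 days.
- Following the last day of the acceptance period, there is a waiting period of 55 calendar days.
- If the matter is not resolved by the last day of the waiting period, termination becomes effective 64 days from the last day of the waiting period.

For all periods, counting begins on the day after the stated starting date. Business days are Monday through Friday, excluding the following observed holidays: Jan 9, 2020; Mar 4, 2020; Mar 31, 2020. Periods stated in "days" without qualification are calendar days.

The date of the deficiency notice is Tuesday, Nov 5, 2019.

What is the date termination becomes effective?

From Tuesday, Nov 5, 2019, 3 business days (Nov 6, Nov 7, Nov 8, skipping weekends) brings us to Friday, Nov 8, 2019, which is the last day of the revision period.
The last day of the acceptance period: Nov 8, 2019 + 4 days = Nov 12, 2019.
Adding 55 calendar days to Nov 12, 2019 gives Jan 6, 2020, which is the last day of the waiting period.
Adding 64 calendar days to Jan 6, 2020 gives Mar 10, 2020, which is the date termination becomes effective.

Mar 10, 2020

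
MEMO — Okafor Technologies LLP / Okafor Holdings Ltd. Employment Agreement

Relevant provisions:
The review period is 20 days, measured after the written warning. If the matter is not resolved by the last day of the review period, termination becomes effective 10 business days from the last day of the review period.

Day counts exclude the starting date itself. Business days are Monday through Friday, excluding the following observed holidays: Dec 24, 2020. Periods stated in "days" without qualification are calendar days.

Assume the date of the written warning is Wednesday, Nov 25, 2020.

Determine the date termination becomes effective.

The last day of the review period: Nov 25, 2020 + 20 days = Dec 15, 2020.
The date termination becomes effective: 10 business days after Tuesday, Dec 15, 2020, skipping weekends and the listed holiday on Dec 24 — Dec 16, Dec 17, Dec 18, Dec 21, Dec 22, Dec 23, Dec 25, Dec 28, Dec 29, Dec 30 — lands on Wednesday, Dec 30, 2020.

Dec 30, 2020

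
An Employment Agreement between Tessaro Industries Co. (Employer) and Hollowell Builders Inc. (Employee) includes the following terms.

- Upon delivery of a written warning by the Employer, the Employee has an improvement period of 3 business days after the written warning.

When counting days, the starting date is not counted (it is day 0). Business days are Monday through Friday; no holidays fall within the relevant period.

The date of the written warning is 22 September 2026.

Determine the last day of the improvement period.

25 September 2026

The last day of the improvement period: 3 business days after Tuesday, 22 September 2026, skipping weekends — Sep 23, Sep 24, Sep 25 — lands on Friday, 25 September 2026.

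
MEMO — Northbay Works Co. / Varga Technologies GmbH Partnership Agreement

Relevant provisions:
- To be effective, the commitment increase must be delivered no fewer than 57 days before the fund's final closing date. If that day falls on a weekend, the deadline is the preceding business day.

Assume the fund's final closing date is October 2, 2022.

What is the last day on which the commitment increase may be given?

October 2, 2022 minus 57 days is August 6, 2022. That is a Saturday, so the deadline moves back to Friday, August 5, 2022.

August 5, 2022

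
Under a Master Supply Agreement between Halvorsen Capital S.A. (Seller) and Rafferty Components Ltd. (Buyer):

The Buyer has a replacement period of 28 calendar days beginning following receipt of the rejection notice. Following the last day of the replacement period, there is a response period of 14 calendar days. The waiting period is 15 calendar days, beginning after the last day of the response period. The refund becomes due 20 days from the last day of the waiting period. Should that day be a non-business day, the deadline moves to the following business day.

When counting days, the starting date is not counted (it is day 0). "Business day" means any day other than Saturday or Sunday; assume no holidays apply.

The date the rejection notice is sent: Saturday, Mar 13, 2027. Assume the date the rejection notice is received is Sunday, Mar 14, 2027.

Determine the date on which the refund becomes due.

The last day of the replacement period: Mar 14, 2027 + 28 days = Apr 11, 2027.
The last day of the response period: 14 calendar days after Apr 11, 2027 is Apr 25, 2027.
The last day of the waiting period: 15 calendar days after Apr 25, 2027 is May 10, 2027.
Adding 20 calendar days to May 10, 2027 gives May 30, 2027, which is the date on which the refund becomes due. That falls on a Sunday, so it rolls to the next business day, Monday, May 31, 2027.

May 31, 2027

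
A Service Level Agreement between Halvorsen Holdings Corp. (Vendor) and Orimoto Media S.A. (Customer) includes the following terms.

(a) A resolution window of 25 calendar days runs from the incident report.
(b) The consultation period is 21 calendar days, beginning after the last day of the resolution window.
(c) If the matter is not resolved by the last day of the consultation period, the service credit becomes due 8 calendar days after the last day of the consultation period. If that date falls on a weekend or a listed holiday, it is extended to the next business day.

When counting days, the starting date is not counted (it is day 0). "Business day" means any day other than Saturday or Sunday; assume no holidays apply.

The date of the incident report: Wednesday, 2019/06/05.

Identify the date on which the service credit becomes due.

2019/07/29

The last day of the resolution window: 2019/06/05 + 25 days = 2019/06/30.
The last day of the consultation period: 2019/06/30 + 21 days = 2019/07/21.
The date on which the service credit becomes due: 2019/07/21 + 8 days = 2019/07/29. 2019/07/29 is a Monday, so no roll-forward applies.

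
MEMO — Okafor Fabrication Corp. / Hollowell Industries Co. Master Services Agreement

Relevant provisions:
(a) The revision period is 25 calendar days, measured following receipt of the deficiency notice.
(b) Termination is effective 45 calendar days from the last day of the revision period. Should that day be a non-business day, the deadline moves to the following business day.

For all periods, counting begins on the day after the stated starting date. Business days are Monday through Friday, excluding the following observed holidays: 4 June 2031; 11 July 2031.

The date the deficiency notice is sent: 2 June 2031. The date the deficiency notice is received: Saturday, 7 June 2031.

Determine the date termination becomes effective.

18 August 2031

The last day of the revision period: 25 calendar days after 7 June 2031 is 2 July 2031.
The date termination becomes effective: 2 July 2031 + 45 days = 16 August 2031. That falls on a Saturday, so it rolls to the next business day, Monday, 18 August 2031.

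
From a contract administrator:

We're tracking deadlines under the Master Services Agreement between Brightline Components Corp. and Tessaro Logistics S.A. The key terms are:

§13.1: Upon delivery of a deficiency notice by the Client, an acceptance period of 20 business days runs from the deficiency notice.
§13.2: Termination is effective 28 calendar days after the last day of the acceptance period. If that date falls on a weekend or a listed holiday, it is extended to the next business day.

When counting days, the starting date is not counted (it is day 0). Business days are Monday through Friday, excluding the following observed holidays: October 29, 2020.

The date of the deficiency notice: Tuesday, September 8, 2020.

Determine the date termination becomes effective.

November 3, 2020

The last day of the acceptance period: 20 business days after Tuesday, September 8, 2020, skipping weekends — Sep 9, Sep 10, Sep 11, Sep 14, …, Oct 2, Oct 5, Oct 6 — lands on Tuesday, October 6, 2020.
Adding 28 calendar days to October 6, 2020 gives November 3, 2020, which is the date termination becomes effective. November 3, 2020 is a Tuesday and is not a listed holiday, so no roll-forward applies.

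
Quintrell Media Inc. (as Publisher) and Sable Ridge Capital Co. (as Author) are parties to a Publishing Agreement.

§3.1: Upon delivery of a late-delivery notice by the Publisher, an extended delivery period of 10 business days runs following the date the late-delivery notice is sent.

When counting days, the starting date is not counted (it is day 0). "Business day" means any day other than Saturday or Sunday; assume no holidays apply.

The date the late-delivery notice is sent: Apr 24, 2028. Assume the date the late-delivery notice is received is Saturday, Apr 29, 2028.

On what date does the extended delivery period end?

The last day of the extended delivery period: 10 business days after Monday, Apr 24, 2028, skipping weekends — Apr 25, Apr 26, Apr 27, Apr 28, May 1, May 2, May 3, May 4, May 5, May 8 — lands on Monday, May 8, 2028.

May 8, 2028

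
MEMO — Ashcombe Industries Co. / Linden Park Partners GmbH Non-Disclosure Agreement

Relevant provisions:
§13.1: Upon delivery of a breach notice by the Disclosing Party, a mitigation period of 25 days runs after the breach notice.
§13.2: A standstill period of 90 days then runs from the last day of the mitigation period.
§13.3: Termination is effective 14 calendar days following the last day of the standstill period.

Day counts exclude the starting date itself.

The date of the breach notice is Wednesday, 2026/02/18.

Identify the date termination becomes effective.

Adding 25 calendar days to 2026/02/18 gives 2026/03/15, which is the last day of the mitigation period.
The last day of the standstill period: 90 calendar days after 2026/03/15 is 2026/06/13.
The date termination becomes effective: 14 calendar days after 2026/06/13 is 2026/06/27.

2026/06/27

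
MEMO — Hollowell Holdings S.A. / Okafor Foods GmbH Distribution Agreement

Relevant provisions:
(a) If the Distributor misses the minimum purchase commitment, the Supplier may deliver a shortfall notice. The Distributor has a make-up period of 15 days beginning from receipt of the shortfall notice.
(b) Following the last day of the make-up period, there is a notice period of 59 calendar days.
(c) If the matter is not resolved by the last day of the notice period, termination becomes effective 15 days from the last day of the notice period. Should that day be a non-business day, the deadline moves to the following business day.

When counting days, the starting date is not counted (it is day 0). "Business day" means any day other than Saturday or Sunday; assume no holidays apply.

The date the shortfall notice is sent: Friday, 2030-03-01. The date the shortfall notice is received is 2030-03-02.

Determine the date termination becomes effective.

2030-05-30

The last day of the make-up period: 15 calendar days after 2030-03-02 is 2030-03-17.
The last day of the notice period: 2030-03-17 + 59 days = 2030-05-15.
The date termination becomes effective: 2030-05-15 + 15 days = 2030-05-30. 2030-05-30 is a Thursday, so no roll-forward applies.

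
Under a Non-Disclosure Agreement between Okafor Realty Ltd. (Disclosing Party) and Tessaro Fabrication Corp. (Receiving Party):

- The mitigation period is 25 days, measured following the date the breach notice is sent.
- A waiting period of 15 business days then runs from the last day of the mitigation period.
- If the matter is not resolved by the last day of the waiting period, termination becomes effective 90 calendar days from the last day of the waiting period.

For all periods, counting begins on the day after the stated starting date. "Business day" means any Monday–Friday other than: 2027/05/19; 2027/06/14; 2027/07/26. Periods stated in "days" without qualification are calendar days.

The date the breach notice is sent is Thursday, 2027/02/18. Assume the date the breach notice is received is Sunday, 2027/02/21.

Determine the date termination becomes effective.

Adding 25 calendar days to 2027/02/18 gives 2027/03/15, which is the last day of the mitigation period.
The last day of the waiting period: counting 15 business days from Monday, 2027/03/15 (Mar 16, Mar 17, Mar 18, Mar 19, …, Apr 1, Apr 2, Apr 5, skipping weekends) reaches Monday, 2027/04/05.
The date termination becomes effective: 90 calendar days after 2027/04/05 is 2027/07/04.

2027/07/04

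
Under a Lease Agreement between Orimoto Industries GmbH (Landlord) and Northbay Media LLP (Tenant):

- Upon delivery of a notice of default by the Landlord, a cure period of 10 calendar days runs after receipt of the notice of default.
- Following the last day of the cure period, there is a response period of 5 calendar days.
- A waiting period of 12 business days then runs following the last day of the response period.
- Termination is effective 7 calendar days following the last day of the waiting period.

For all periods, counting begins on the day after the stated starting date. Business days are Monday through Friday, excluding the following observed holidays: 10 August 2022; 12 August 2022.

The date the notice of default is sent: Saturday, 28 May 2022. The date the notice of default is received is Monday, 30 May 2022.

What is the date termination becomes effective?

The last day of the cure period: 30 May 2022 + 10 days = 9 June 2022.
The last day of the response period: 9 June 2022 + 5 days = 14 June 2022.
The last day of the waiting period: 12 business days after Tuesday, 14 June 2022, skipping weekends — Jun 15, Jun 16, Jun 17, Jun 20, …, Jun 28, Jun 29, Jun 30 — lands on Thursday, 30 June 2022.
Adding 7 calendar days to 30 June 2022 gives 7 July 2022, which is the date termination becomes effective.

7 July 2022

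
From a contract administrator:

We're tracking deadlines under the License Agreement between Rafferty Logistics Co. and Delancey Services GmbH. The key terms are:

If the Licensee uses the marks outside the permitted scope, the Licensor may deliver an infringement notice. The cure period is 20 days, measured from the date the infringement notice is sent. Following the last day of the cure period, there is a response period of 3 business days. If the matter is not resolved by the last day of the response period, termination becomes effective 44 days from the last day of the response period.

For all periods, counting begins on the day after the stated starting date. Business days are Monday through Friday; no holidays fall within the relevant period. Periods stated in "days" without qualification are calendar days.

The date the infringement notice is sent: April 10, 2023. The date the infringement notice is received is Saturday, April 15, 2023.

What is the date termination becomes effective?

The last day of the cure period: 20 calendar days after April 10, 2023 is April 30, 2023.
The last day of the response period: counting 3 business days from Sunday, April 30, 2023 (May 1, May 2, May 3, skipping weekends) reaches Wednesday, May 3, 2023.
The date termination becomes effective: 44 calendar days after May 3, 2023 is June 16, 2023.

June 16, 2023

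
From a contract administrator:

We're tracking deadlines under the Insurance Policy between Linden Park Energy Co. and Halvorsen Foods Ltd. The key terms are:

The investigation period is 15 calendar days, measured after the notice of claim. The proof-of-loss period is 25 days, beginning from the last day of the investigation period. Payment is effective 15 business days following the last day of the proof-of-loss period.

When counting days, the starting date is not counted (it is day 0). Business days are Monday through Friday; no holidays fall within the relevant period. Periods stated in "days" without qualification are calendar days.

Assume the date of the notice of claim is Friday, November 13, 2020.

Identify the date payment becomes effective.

The last day of the investigation period: 15 calendar days after November 13, 2020 is November 28, 2020.
The last day of the proof-of-loss period: November 28, 2020 + 25 days = December 23, 2020.
From Wednesday, December 23, 2020, 15 business days (Dec 24, Dec 25, Dec 28, Dec 29, …, Jan 11, Jan 12, Jan 13, skipping weekends) brings us to Wednesday, January 13, 2021, which is the date payment becomes effective.

January 13, 2021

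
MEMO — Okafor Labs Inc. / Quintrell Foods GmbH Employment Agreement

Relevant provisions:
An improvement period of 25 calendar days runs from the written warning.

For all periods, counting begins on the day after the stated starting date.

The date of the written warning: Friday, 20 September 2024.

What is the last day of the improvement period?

The last day of the improvement period: 20 September 2024 + 25 days = 15 October 2024.

15 October 2024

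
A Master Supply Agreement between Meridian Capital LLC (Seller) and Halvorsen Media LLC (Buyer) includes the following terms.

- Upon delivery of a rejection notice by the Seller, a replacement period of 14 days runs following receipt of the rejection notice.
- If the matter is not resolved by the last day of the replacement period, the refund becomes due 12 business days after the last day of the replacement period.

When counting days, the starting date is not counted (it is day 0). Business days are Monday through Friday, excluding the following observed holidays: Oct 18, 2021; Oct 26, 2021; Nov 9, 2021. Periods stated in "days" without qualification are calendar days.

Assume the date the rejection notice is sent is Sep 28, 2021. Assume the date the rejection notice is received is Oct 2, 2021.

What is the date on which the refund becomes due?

Nov 4, 2021

The last day of the replacement period: Oct 2, 2021 + 14 days = Oct 16, 2021.
The date on which the refund becomes due: counting 12 business days from Saturday, Oct 16, 2021 (Oct 19, Oct 20, Oct 21, Oct 22, …, Nov 2, Nov 3, Nov 4, skipping weekends and the listed holidays on Oct 18, Oct 26) reaches Thursday, Nov 4, 2021.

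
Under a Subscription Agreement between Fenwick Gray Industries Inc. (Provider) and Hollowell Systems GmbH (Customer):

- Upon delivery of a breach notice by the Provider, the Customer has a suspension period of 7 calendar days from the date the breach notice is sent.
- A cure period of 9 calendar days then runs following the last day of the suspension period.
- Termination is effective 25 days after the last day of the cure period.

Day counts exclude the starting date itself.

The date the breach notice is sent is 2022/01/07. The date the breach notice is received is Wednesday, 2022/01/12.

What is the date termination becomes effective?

2022/02/17

Adding 7 calendar days to 2022/01/07 gives 2022/01/14, which is the last day of the suspension period.
The last day of the cure period: 9 calendar days after 2022/01/14 is 2022/01/23.
Adding 25 calendar days to 2022/01/23 gives 2022/02/17, which is the date termination becomes effective.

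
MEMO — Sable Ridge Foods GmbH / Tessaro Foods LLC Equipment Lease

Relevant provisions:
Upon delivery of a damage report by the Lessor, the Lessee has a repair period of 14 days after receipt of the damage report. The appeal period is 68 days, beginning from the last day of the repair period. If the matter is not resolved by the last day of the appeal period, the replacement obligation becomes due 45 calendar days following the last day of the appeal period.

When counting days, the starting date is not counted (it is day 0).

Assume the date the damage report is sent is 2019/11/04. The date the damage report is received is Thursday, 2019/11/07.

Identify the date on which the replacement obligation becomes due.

The last day of the repair period: 2019/11/07 + 14 days = 2019/11/21.
The last day of the appeal period: 68 calendar days after 2019/11/21 is 2020/01/28.
The date on which the replacement obligation becomes due: 45 calendar days after 2020/01/28 is 2020/03/13.

2020/03/13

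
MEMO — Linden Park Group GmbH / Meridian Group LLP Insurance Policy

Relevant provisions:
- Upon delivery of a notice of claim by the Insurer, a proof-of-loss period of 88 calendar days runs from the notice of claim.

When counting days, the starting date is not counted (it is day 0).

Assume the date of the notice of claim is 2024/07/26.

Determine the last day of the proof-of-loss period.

Adding 88 calendar days to 2024/07/26 gives 2024/10/22, which is the last day of the proof-of-loss period.

2024/10/22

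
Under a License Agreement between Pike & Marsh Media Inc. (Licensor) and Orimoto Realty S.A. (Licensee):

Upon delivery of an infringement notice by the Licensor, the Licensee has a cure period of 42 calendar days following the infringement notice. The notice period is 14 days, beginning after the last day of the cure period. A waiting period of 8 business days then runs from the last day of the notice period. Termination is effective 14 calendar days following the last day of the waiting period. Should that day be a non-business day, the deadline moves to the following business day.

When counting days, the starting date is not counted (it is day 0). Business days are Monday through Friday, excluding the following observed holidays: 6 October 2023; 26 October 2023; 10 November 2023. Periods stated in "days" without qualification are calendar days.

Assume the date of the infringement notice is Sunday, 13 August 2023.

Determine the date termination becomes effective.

1 November 2023

The last day of the cure period: 13 August 2023 + 42 days = 24 September 2023.
The last day of the notice period: 24 September 2023 + 14 days = 8 October 2023.
The last day of the waiting period: counting 8 business days from Sunday, 8 October 2023 (Oct 9, Oct 10, Oct 11, Oct 12, Oct 13, Oct 16, Oct 17, Oct 18, skipping weekends) reaches Wednesday, 18 October 2023.
The date termination becomes effective: 14 calendar days after 18 October 2023 is 1 November 2023. 1 November 2023 is a Wednesday and is not a listed holiday, so no roll-forward applies.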